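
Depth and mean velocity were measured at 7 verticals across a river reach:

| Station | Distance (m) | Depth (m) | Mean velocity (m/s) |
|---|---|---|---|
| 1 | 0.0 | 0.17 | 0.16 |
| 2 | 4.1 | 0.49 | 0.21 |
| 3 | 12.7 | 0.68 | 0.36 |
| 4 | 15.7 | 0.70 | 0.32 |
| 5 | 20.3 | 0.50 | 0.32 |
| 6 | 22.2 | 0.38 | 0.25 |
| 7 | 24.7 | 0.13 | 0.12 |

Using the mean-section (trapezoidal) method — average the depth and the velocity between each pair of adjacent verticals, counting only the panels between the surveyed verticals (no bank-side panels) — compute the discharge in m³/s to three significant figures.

Panel 1-2: Δb = 4.1 m, d̄ = (0.17+0.49)/2 = 0.33, v̄ = (0.16+0.21)/2 = 0.185 → q = 4.1×0.33×0.185 = 0.2503 m³/s
Panel 2-3: Δb = 8.6 m, d̄ = (0.49+0.68)/2 = 0.585, v̄ = (0.21+0.36)/2 = 0.285 → q = 8.6×0.585×0.285 = 1.434 m³/s
Panel 3-4: Δb = 3 m, d̄ = (0.68+0.70)/2 = 0.69, v̄ = (0.36+0.32)/2 = 0.34 → q = 3×0.69×0.34 = 0.7038 m³/s
Panel 4-5: Δb = 4.6 m, d̄ = (0.70+0.50)/2 = 0.6, v̄ = (0.32+0.32)/2 = 0.32 → q = 4.6×0.6×0.32 = 0.8832 m³/s
Panel 5-6: Δb = 1.9 m, d̄ = (0.50+0.38)/2 = 0.44, v̄ = (0.32+0.25)/2 = 0.285 → q = 1.9×0.44×0.285 = 0.2383 m³/s
Panel 6-7: Δb = 2.5 m, d̄ = (0.38+0.13)/2 = 0.255, v̄ = (0.25+0.12)/2 = 0.185 → q = 2.5×0.255×0.185 = 0.1179 m³/s
Q = Σ q = 3.627 m³/s

3.63 m³/s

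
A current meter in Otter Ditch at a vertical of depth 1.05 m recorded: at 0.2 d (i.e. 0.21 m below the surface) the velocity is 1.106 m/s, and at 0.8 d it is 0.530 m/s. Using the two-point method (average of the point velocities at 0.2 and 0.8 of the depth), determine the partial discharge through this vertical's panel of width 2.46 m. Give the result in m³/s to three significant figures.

2.11 m³/s

v̄ = (1.106 + 0.530) / 2 = 0.8180 m/s
q = v̄ × d × w = 0.8180 × 1.05 × 2.46 = 2.113 m³/s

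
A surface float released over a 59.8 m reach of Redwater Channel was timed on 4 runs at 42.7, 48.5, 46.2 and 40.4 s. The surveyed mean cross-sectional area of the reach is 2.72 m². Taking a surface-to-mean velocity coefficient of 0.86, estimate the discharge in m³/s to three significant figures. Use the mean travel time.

t̄ = (42.7 + 48.5 + 46.2 + 40.4) / 4 = 44.45 s
v_surface = L / t̄ = 59.8 / 44.45 = 1.345 m/s
v_mean = 0.86 × 1.345 = 1.157 m/s
Q = A × v_mean = 2.72 × 1.157 = 3.147 m³/s

3.15 m³/s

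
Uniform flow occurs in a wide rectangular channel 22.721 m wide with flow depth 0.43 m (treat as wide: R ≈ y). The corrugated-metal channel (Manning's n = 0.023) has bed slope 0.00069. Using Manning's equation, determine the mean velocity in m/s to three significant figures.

A = b·y = 22.721 × 0.43 = 9.770 m²
Wide channel: R ≈ y = 0.43 m
Q = (1/n)·A·R^(2/3)·S^(1/2) = (1/0.023) × 9.770 × 0.4300^(2/3) × 0.00069^(1/2) = 6.357 m³/s
V = Q/A = 6.357/9.770 = 0.6506 m/s

0.651 m/s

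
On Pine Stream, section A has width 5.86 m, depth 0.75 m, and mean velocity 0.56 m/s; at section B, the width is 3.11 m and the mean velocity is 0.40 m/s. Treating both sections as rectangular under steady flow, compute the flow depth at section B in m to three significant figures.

Q = A₁V₁ = (5.86×0.75) × 0.56 = 2.461 m³/s
d₂ = Q/(b₂ V₂) = 2.461/(3.11×0.40) = 1.978 m

1.98 m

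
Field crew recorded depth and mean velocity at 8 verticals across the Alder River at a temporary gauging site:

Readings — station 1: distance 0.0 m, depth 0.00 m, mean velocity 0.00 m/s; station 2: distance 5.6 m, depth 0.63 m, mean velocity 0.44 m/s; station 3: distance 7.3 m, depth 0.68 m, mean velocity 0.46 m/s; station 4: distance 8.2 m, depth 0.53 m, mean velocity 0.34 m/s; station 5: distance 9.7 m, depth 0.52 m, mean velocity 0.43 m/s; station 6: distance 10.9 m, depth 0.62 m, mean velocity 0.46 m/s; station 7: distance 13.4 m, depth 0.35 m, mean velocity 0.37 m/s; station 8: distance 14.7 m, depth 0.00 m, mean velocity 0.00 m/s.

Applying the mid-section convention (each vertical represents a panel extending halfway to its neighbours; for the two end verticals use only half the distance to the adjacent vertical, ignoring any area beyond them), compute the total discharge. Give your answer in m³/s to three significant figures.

w_2 = (7.3 − 0.0)/2 = 3.65 m; q_2 = 0.44 × 0.63 × 3.65 = 1.012 m³/s
w_3 = (8.2 − 5.6)/2 = 1.3 m; q_3 = 0.46 × 0.68 × 1.3 = 0.4066 m³/s
w_4 = (9.7 − 7.3)/2 = 1.2 m; q_4 = 0.34 × 0.53 × 1.2 = 0.2162 m³/s
w_5 = (10.9 − 8.2)/2 = 1.35 m; q_5 = 0.43 × 0.52 × 1.35 = 0.3019 m³/s
w_6 = (13.4 − 9.7)/2 = 1.85 m; q_6 = 0.46 × 0.62 × 1.85 = 0.5276 m³/s
w_7 = (14.7 − 10.9)/2 = 1.9 m; q_7 = 0.37 × 0.35 × 1.9 = 0.2461 m³/s
Stations 1, 8 contribute zero (depth or velocity is 0).
Q = Σ qᵢ = 2.710 m³/s

2.71 m³/s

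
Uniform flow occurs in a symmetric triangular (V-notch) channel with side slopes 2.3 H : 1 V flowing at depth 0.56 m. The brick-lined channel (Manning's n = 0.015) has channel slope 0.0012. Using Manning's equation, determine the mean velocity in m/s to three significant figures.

0.933 m/s

A = z·y² = 2.3×0.56² = 0.7213 m²
P = 2y√(1+z²) = 2×0.56×√(1+2.3²) = 2.809 m
R = A/P = 0.7213/2.809 = 0.2568 m
Q = (1/n)·A·R^(2/3)·S^(1/2) = (1/0.015) × 0.7213 × 0.2568^(2/3) × 0.0012^(1/2) = 0.6729 m³/s
V = Q/A = 0.6729/0.7213 = 0.9330 m/s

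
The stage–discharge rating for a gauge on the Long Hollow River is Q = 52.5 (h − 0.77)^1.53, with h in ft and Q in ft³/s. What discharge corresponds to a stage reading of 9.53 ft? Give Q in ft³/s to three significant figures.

1450 ft³/s

Q = 52.5 × (9.53 − 0.77)^1.53 = 52.5 × 8.76^1.53 = 1453 ft³/s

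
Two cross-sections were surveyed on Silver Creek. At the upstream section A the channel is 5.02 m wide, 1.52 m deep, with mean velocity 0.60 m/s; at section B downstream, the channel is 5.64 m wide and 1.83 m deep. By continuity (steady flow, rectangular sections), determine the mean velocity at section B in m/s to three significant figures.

0.444 m/s

Q = A₁V₁ = (5.02×1.52) × 0.60 = 4.578 m³/s
A₂ = 5.64 × 1.83 = 10.32 m²
V₂ = Q/A₂ = 4.578/10.32 = 0.4436 m/s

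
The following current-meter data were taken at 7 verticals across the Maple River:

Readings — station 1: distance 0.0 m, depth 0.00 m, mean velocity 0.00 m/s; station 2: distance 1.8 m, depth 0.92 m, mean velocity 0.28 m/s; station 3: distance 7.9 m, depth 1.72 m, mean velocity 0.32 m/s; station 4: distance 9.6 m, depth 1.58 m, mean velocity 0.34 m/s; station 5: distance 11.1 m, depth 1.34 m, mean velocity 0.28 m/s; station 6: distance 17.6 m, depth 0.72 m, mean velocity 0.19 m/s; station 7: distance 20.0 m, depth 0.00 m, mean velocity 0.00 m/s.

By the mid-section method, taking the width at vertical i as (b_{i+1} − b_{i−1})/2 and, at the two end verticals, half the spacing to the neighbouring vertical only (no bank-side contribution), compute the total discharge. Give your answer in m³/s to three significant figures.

w_2 = (7.9 − 0.0)/2 = 3.95 m; q_2 = 0.28 × 0.92 × 3.95 = 1.018 m³/s
w_3 = (9.6 − 1.8)/2 = 3.9 m; q_3 = 0.32 × 1.72 × 3.9 = 2.147 m³/s
w_4 = (11.1 − 7.9)/2 = 1.6 m; q_4 = 0.34 × 1.58 × 1.6 = 0.8595 m³/s
w_5 = (17.6 − 9.6)/2 = 4 m; q_5 = 0.28 × 1.34 × 4 = 1.501 m³/s
w_6 = (20.0 − 11.1)/2 = 4.45 m; q_6 = 0.19 × 0.72 × 4.45 = 0.6088 m³/s
Stations 1, 7 contribute zero (depth or velocity is 0).
Q = Σ qᵢ = 6.133 m³/s

6.13 m³/s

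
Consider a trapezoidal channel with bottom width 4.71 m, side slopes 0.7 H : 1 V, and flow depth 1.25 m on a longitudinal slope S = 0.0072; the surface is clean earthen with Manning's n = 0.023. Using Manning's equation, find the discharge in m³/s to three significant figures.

A = (b + z·y)·y = (4.71 + 0.7×1.25)×1.25 = 6.981 m²
P = b + 2y√(1+z²) = 4.71 + 2×1.25×√(1+0.7²) = 7.762 m
R = A/P = 6.981/7.762 = 0.8995 m
Q = (1/n)·A·R^(2/3)·S^(1/2) = (1/0.023) × 6.981 × 0.8995^(2/3) × 0.0072^(1/2) = 24.00 m³/s

24.0 m³/s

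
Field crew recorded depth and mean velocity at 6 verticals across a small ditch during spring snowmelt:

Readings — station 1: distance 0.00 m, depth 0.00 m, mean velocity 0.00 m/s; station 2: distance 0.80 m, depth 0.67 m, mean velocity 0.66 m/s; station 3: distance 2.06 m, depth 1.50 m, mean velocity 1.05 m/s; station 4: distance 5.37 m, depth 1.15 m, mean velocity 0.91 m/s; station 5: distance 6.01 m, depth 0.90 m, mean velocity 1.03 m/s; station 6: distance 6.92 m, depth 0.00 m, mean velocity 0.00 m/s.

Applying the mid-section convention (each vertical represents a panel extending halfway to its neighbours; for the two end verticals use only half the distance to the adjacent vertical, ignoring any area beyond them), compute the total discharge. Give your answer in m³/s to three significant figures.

w_2 = (2.06 − 0.00)/2 = 1.03 m; q_2 = 0.66 × 0.67 × 1.03 = 0.4555 m³/s
w_3 = (5.37 − 0.80)/2 = 2.285 m; q_3 = 1.05 × 1.50 × 2.285 = 3.599 m³/s
w_4 = (6.01 − 2.06)/2 = 1.975 m; q_4 = 0.91 × 1.15 × 1.975 = 2.067 m³/s
w_5 = (6.92 − 5.37)/2 = 0.775 m; q_5 = 1.03 × 0.90 × 0.775 = 0.7184 m³/s
Stations 1, 6 contribute zero (depth or velocity is 0).
Q = Σ qᵢ = 6.840 m³/s

6.84 m³/s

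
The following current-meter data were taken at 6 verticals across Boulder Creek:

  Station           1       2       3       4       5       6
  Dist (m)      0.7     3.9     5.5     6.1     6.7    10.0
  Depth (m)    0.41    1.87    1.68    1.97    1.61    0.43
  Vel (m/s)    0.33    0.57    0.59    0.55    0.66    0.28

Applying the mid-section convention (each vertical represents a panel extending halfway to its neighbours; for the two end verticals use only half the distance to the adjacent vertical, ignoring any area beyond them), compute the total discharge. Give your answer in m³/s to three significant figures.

w_1 = (3.9 − 0.7)/2 = 1.6 m; q_1 = 0.33 × 0.41 × 1.6 = 0.2165 m³/s
w_2 = (5.5 − 0.7)/2 = 2.4 m; q_2 = 0.57 × 1.87 × 2.4 = 2.558 m³/s
w_3 = (6.1 − 3.9)/2 = 1.1 m; q_3 = 0.59 × 1.68 × 1.1 = 1.090 m³/s
w_4 = (6.7 − 5.5)/2 = 0.6 m; q_4 = 0.55 × 1.97 × 0.6 = 0.6501 m³/s
w_5 = (10.0 − 6.1)/2 = 1.95 m; q_5 = 0.66 × 1.61 × 1.95 = 2.072 m³/s
w_6 = (10.0 − 6.7)/2 = 1.65 m; q_6 = 0.28 × 0.43 × 1.65 = 0.1987 m³/s
Q = Σ qᵢ = 6.786 m³/s

6.79 m³/s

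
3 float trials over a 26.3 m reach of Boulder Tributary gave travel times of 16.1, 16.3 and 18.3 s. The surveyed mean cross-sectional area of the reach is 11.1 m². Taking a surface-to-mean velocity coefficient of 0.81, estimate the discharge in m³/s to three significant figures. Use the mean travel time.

t̄ = (16.1 + 16.3 + 18.3) / 3 = 16.9 s
v_surface = L / t̄ = 26.3 / 16.9 = 1.556 m/s
v_mean = 0.81 × 1.556 = 1.261 m/s
Q = A × v_mean = 11.1 × 1.261 = 13.99 m³/s

14.0 m³/s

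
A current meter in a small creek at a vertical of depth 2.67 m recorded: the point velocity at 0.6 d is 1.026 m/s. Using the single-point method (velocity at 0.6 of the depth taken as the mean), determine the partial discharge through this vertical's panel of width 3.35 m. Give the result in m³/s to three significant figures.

v̄ = v₀.₆ = 1.026 m/s
q = v̄ × d × w = 1.026 × 2.67 × 3.35 = 9.177 m³/s

9.18 m³/s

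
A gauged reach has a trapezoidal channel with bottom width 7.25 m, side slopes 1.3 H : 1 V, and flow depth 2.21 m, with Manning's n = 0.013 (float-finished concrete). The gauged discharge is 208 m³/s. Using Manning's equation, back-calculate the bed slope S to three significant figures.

0.00819

A = (b + z·y)·y = (7.25 + 1.3×2.21)×2.21 = 22.37 m²
P = b + 2y√(1+z²) = 7.25 + 2×2.21×√(1+1.3²) = 14.50 m
R = A/P = 22.37/14.50 = 1.543 m
S = (Q·n / (1·A·R^(2/3)))² = (208×0.013 / (1×22.37×1.335))² = 0.008194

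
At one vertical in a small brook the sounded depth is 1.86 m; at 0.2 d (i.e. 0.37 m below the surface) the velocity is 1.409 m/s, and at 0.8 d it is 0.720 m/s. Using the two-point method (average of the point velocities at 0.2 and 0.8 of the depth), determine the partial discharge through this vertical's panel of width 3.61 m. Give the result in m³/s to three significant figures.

7.15 m³/s

v̄ = (1.409 + 0.720) / 2 = 1.065 m/s
q = v̄ × d × w = 1.065 × 1.86 × 3.61 = 7.148 m³/s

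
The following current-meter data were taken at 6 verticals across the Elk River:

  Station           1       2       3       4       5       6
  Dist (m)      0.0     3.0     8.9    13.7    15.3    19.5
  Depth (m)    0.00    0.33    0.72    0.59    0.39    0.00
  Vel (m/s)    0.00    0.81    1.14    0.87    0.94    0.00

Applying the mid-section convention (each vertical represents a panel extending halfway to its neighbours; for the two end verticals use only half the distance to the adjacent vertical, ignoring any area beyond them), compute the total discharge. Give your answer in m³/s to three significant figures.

w_2 = (8.9 − 0.0)/2 = 4.45 m; q_2 = 0.81 × 0.33 × 4.45 = 1.189 m³/s
w_3 = (13.7 − 3.0)/2 = 5.35 m; q_3 = 1.14 × 0.72 × 5.35 = 4.391 m³/s
w_4 = (15.3 − 8.9)/2 = 3.2 m; q_4 = 0.87 × 0.59 × 3.2 = 1.643 m³/s
w_5 = (19.5 − 13.7)/2 = 2.9 m; q_5 = 0.94 × 0.39 × 2.9 = 1.063 m³/s
Stations 1, 6 contribute zero (depth or velocity is 0).
Q = Σ qᵢ = 8.286 m³/s

8.29 m³/s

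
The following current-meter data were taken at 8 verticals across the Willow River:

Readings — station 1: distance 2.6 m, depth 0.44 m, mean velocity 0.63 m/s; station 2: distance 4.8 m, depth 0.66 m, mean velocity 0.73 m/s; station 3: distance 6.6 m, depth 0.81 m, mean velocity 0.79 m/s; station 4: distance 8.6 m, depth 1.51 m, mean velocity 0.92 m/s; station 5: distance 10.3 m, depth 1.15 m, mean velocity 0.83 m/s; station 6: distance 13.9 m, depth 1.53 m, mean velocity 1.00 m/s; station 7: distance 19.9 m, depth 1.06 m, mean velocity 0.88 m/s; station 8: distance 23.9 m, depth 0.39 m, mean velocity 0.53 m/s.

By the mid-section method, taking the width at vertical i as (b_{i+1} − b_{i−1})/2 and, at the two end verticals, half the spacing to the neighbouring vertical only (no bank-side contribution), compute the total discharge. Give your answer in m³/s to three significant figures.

w_1 = (4.8 − 2.6)/2 = 1.1 m; q_1 = 0.63 × 0.44 × 1.1 = 0.3049 m³/s
w_2 = (6.6 − 2.6)/2 = 2 m; q_2 = 0.73 × 0.66 × 2 = 0.9636 m³/s
w_3 = (8.6 − 4.8)/2 = 1.9 m; q_3 = 0.79 × 0.81 × 1.9 = 1.216 m³/s
w_4 = (10.3 − 6.6)/2 = 1.85 m; q_4 = 0.92 × 1.51 × 1.85 = 2.570 m³/s
w_5 = (13.9 − 8.6)/2 = 2.65 m; q_5 = 0.83 × 1.15 × 2.65 = 2.529 m³/s
w_6 = (19.9 − 10.3)/2 = 4.8 m; q_6 = 1.00 × 1.53 × 4.8 = 7.344 m³/s
w_7 = (23.9 − 13.9)/2 = 5 m; q_7 = 0.88 × 1.06 × 5 = 4.664 m³/s
w_8 = (23.9 − 19.9)/2 = 2 m; q_8 = 0.53 × 0.39 × 2 = 0.4134 m³/s
Q = Σ qᵢ = 20.01 m³/s

20.0 m³/s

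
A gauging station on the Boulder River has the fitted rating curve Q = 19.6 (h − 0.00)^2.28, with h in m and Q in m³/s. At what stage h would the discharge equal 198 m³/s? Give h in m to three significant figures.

2.76 m

h − h₀ = (Q/C)^(1/b) = (198/19.6)^(1/2.28) = 2.758 m
h = 0.00 + 2.758 = 2.758 m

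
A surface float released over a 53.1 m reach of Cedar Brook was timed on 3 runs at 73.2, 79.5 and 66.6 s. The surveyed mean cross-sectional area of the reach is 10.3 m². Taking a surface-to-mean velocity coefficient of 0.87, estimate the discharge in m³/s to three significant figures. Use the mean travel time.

t̄ = (73.2 + 79.5 + 66.6) / 3 = 73.1 s
v_surface = L / t̄ = 53.1 / 73.1 = 0.7264 m/s
v_mean = 0.87 × 0.7264 = 0.6320 m/s
Q = A × v_mean = 10.3 × 0.6320 = 6.509 m³/s

6.51 m³/s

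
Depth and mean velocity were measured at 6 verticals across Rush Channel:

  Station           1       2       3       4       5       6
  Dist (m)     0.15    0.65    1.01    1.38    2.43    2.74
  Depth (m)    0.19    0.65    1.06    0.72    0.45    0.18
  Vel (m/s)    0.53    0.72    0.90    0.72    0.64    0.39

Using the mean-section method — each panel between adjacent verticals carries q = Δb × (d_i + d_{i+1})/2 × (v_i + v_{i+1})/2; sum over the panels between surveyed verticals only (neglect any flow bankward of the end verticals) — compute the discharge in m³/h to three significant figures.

Panel 1-2: Δb = 0.5 m, d̄ = (0.19+0.65)/2 = 0.42, v̄ = (0.53+0.72)/2 = 0.625 → q = 0.5×0.42×0.625 = 0.1313 m³/s
Panel 2-3: Δb = 0.36 m, d̄ = (0.65+1.06)/2 = 0.855, v̄ = (0.72+0.90)/2 = 0.81 → q = 0.36×0.855×0.81 = 0.2493 m³/s
Panel 3-4: Δb = 0.37 m, d̄ = (1.06+0.72)/2 = 0.89, v̄ = (0.90+0.72)/2 = 0.81 → q = 0.37×0.89×0.81 = 0.2667 m³/s
Panel 4-5: Δb = 1.05 m, d̄ = (0.72+0.45)/2 = 0.585, v̄ = (0.72+0.64)/2 = 0.68 → q = 1.05×0.585×0.68 = 0.4177 m³/s
Panel 5-6: Δb = 0.31 m, d̄ = (0.45+0.18)/2 = 0.315, v̄ = (0.64+0.39)/2 = 0.515 → q = 0.31×0.315×0.515 = 0.05029 m³/s
Q = Σ q = 1.115 m³/s
= 1.115 × 3600 = 4015 m³/h

4020 m³/h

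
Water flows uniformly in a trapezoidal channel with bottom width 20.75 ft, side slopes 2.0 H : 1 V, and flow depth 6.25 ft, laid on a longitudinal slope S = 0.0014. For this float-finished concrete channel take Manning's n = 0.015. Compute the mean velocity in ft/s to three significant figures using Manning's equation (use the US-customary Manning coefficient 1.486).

A = (b + z·y)·y = (20.75 + 2.0×6.25)×6.25 = 207.8 ft²
P = b + 2y√(1+z²) = 20.75 + 2×6.25×√(1+2.0²) = 48.70 ft
R = A/P = 207.8/48.70 = 4.267 ft
Q = (1.486/n)·A·R^(2/3)·S^(1/2) = (1.486/0.015) × 207.8 × 4.267^(2/3) × 0.0014^(1/2) = 2027 ft³/s
V = Q/A = 2027/207.8 = 9.752 ft/s

9.75 ft/s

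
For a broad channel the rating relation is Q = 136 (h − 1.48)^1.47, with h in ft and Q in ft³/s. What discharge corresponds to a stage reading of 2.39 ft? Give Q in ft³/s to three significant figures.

118 ft³/s

Q = 136 × (2.39 − 1.48)^1.47 = 136 × 0.91^1.47 = 118.4 ft³/s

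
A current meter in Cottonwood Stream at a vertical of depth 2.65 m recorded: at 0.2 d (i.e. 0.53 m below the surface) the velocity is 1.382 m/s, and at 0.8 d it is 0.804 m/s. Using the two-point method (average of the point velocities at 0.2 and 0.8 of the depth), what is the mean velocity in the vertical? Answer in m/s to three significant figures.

v̄ = (1.382 + 0.804) / 2 = 1.093 m/s

1.09 m/s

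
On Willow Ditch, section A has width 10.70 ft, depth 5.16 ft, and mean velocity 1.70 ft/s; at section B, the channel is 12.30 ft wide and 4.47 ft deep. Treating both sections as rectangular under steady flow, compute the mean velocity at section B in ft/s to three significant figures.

Q = A₁V₁ = (10.70×5.16) × 1.70 = 93.86 ft³/s
A₂ = 12.30 × 4.47 = 54.98 ft²
V₂ = Q/A₂ = 93.86/54.98 = 1.707 ft/s

1.71 ft/s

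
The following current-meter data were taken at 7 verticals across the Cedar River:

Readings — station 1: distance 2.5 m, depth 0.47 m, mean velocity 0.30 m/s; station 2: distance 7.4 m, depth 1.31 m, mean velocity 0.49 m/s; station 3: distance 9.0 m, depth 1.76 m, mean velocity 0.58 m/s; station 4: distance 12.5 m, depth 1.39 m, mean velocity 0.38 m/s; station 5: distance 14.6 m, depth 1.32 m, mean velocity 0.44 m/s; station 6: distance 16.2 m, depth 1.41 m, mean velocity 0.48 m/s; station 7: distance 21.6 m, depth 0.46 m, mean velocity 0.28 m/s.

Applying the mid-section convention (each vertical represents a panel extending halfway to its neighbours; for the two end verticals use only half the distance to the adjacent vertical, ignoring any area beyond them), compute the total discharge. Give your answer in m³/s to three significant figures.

w_1 = (7.4 − 2.5)/2 = 2.45 m; q_1 = 0.30 × 0.47 × 2.45 = 0.3455 m³/s
w_2 = (9.0 − 2.5)/2 = 3.25 m; q_2 = 0.49 × 1.31 × 3.25 = 2.086 m³/s
w_3 = (12.5 − 7.4)/2 = 2.55 m; q_3 = 0.58 × 1.76 × 2.55 = 2.603 m³/s
w_4 = (14.6 − 9.0)/2 = 2.8 m; q_4 = 0.38 × 1.39 × 2.8 = 1.479 m³/s
w_5 = (16.2 − 12.5)/2 = 1.85 m; q_5 = 0.44 × 1.32 × 1.85 = 1.074 m³/s
w_6 = (21.6 − 14.6)/2 = 3.5 m; q_6 = 0.48 × 1.41 × 3.5 = 2.369 m³/s
w_7 = (21.6 − 16.2)/2 = 2.7 m; q_7 = 0.28 × 0.46 × 2.7 = 0.3478 m³/s
Q = Σ qᵢ = 10.30 m³/s

10.3 m³/s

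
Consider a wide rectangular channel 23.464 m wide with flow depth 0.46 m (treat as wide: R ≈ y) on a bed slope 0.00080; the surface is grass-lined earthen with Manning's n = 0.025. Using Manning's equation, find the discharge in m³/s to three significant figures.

A = b·y = 23.464 × 0.46 = 10.79 m²
Wide channel: R ≈ y = 0.46 m
Q = (1/n)·A·R^(2/3)·S^(1/2) = (1/0.025) × 10.79 × 0.4600^(2/3) × 0.00080^(1/2) = 7.277 m³/s

7.28 m³/s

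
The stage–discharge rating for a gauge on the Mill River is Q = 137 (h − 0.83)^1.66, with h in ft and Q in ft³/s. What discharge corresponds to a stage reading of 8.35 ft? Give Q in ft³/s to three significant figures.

3900 ft³/s

Q = 137 × (8.35 − 0.83)^1.66 = 137 × 7.52^1.66 = 3902 ft³/s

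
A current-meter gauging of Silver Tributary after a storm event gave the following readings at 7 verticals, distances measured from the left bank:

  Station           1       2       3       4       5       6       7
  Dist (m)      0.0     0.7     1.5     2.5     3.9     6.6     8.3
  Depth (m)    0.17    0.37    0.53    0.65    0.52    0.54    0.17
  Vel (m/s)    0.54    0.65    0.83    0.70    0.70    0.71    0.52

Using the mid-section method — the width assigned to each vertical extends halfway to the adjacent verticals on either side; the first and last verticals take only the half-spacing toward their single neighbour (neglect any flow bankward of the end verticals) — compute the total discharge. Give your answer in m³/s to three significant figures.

2.82 m³/s

w_1 = (0.7 − 0.0)/2 = 0.35 m; q_1 = 0.54 × 0.17 × 0.35 = 0.03213 m³/s
w_2 = (1.5 − 0.0)/2 = 0.75 m; q_2 = 0.65 × 0.37 × 0.75 = 0.1804 m³/s
w_3 = (2.5 − 0.7)/2 = 0.9 m; q_3 = 0.83 × 0.53 × 0.9 = 0.3959 m³/s
w_4 = (3.9 − 1.5)/2 = 1.2 m; q_4 = 0.70 × 0.65 × 1.2 = 0.5460 m³/s
w_5 = (6.6 − 2.5)/2 = 2.05 m; q_5 = 0.70 × 0.52 × 2.05 = 0.7462 m³/s
w_6 = (8.3 − 3.9)/2 = 2.2 m; q_6 = 0.71 × 0.54 × 2.2 = 0.8435 m³/s
w_7 = (8.3 − 6.6)/2 = 0.85 m; q_7 = 0.52 × 0.17 × 0.85 = 0.07514 m³/s
Q = Σ qᵢ = 2.819 m³/s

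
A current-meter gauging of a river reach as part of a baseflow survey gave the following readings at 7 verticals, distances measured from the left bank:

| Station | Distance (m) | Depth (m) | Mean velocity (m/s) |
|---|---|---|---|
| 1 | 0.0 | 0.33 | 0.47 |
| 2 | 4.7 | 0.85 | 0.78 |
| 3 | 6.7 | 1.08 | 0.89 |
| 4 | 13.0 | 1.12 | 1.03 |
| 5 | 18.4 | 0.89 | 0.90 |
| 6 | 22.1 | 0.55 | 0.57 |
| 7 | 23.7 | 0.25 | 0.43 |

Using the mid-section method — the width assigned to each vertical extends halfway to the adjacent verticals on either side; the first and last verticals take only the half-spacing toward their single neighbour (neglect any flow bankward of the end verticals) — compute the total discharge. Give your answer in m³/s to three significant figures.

17.9 m³/s

w_1 = (4.7 − 0.0)/2 = 2.35 m; q_1 = 0.47 × 0.33 × 2.35 = 0.3645 m³/s
w_2 = (6.7 − 0.0)/2 = 3.35 m; q_2 = 0.78 × 0.85 × 3.35 = 2.221 m³/s
w_3 = (13.0 − 4.7)/2 = 4.15 m; q_3 = 0.89 × 1.08 × 4.15 = 3.989 m³/s
w_4 = (18.4 − 6.7)/2 = 5.85 m; q_4 = 1.03 × 1.12 × 5.85 = 6.749 m³/s
w_5 = (22.1 − 13.0)/2 = 4.55 m; q_5 = 0.90 × 0.89 × 4.55 = 3.645 m³/s
w_6 = (23.7 − 18.4)/2 = 2.65 m; q_6 = 0.57 × 0.55 × 2.65 = 0.8308 m³/s
w_7 = (23.7 − 22.1)/2 = 0.8 m; q_7 = 0.43 × 0.25 × 0.8 = 0.08600 m³/s
Q = Σ qᵢ = 17.88 m³/s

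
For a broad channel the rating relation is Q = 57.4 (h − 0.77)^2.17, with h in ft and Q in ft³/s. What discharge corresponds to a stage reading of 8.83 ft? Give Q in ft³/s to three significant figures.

5320 ft³/s

Q = 57.4 × (8.83 − 0.77)^2.17 = 57.4 × 8.06^2.17 = 5317 ft³/s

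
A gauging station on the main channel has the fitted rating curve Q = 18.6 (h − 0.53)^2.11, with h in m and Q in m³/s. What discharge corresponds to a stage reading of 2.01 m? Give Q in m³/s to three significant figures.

Q = 18.6 × (2.01 − 0.53)^2.11 = 18.6 × 1.48^2.11 = 42.54 m³/s

42.5 m³/s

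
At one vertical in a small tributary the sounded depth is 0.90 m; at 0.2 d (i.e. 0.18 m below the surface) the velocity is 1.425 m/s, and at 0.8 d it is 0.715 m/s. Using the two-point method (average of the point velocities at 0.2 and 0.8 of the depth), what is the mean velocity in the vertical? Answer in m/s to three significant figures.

v̄ = (1.425 + 0.715) / 2 = 1.070 m/s

1.07 m/s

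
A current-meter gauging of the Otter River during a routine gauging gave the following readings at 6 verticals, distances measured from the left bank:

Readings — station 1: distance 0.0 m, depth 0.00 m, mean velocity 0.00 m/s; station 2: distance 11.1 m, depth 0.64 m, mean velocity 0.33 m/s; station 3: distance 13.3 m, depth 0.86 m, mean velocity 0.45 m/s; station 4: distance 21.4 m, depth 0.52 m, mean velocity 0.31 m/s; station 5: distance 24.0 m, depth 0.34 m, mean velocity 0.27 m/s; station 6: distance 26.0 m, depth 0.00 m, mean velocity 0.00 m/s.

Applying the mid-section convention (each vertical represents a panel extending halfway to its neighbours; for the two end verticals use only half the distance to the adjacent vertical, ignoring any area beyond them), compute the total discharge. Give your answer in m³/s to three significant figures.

w_2 = (13.3 − 0.0)/2 = 6.65 m; q_2 = 0.33 × 0.64 × 6.65 = 1.404 m³/s
w_3 = (21.4 − 11.1)/2 = 5.15 m; q_3 = 0.45 × 0.86 × 5.15 = 1.993 m³/s
w_4 = (24.0 − 13.3)/2 = 5.35 m; q_4 = 0.31 × 0.52 × 5.35 = 0.8624 m³/s
w_5 = (26.0 − 21.4)/2 = 2.3 m; q_5 = 0.27 × 0.34 × 2.3 = 0.2111 m³/s
Stations 1, 6 contribute zero (depth or velocity is 0).
Q = Σ qᵢ = 4.471 m³/s

4.47 m³/s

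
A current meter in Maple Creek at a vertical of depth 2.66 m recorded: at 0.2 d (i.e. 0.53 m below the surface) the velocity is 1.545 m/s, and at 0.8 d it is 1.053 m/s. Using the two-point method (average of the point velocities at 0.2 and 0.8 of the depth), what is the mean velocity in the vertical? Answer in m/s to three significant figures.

1.30 m/s

v̄ = (1.545 + 1.053) / 2 = 1.299 m/s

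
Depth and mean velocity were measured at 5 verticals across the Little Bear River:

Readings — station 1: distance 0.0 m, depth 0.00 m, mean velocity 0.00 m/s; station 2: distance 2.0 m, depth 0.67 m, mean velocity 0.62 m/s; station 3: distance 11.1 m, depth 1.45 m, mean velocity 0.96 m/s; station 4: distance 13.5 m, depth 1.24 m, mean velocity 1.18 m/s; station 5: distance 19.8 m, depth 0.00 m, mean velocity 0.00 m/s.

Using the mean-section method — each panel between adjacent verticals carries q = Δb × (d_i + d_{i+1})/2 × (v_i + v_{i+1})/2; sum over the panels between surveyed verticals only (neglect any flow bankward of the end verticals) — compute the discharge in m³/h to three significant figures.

48900 m³/h

Panel 1-2: Δb = 2 m, d̄ = (0.00+0.67)/2 = 0.335, v̄ = (0.00+0.62)/2 = 0.31 → q = 2×0.335×0.31 = 0.2077 m³/s
Panel 2-3: Δb = 9.1 m, d̄ = (0.67+1.45)/2 = 1.06, v̄ = (0.62+0.96)/2 = 0.79 → q = 9.1×1.06×0.79 = 7.620 m³/s
Panel 3-4: Δb = 2.4 m, d̄ = (1.45+1.24)/2 = 1.345, v̄ = (0.96+1.18)/2 = 1.07 → q = 2.4×1.345×1.07 = 3.454 m³/s
Panel 4-5: Δb = 6.3 m, d̄ = (1.24+0.00)/2 = 0.62, v̄ = (1.18+0.00)/2 = 0.59 → q = 6.3×0.62×0.59 = 2.305 m³/s
Q = Σ q = 13.59 m³/s
= 13.59 × 3600 = 48910 m³/h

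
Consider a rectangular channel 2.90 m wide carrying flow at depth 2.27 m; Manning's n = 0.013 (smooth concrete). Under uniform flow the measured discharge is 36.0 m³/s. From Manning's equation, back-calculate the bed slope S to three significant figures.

0.00595

A = b·y = 2.90 × 2.27 = 6.583 m²
P = b + 2y = 2.90 + 2×2.27 = 7.440 m
R = A/P = 6.583/7.440 = 0.8848 m
S = (Q·n / (1·A·R^(2/3)))² = (36.0×0.013 / (1×6.583×0.9217))² = 0.005950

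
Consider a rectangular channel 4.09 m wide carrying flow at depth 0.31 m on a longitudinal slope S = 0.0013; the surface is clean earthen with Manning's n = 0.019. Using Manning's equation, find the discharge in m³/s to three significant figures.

A = b·y = 4.09 × 0.31 = 1.268 m²
P = b + 2y = 4.09 + 2×0.31 = 4.710 m
R = A/P = 1.268/4.710 = 0.2692 m
Q = (1/n)·A·R^(2/3)·S^(1/2) = (1/0.019) × 1.268 × 0.2692^(2/3) × 0.0013^(1/2) = 1.003 m³/s

1.00 m³/s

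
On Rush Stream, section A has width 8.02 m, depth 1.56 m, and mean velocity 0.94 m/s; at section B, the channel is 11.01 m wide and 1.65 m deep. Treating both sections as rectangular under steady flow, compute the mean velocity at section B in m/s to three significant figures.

0.647 m/s

Q = A₁V₁ = (8.02×1.56) × 0.94 = 11.76 m³/s
A₂ = 11.01 × 1.65 = 18.17 m²
V₂ = Q/A₂ = 11.76/18.17 = 0.6474 m/s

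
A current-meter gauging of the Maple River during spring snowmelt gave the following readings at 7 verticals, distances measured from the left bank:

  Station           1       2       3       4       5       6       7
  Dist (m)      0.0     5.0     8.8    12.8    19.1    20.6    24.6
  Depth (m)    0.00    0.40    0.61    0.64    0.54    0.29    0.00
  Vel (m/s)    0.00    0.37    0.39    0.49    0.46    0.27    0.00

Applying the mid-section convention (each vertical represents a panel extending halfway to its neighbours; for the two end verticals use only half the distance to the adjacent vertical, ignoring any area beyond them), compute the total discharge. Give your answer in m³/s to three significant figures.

w_2 = (8.8 − 0.0)/2 = 4.4 m; q_2 = 0.37 × 0.40 × 4.4 = 0.6512 m³/s
w_3 = (12.8 − 5.0)/2 = 3.9 m; q_3 = 0.39 × 0.61 × 3.9 = 0.9278 m³/s
w_4 = (19.1 − 8.8)/2 = 5.15 m; q_4 = 0.49 × 0.64 × 5.15 = 1.615 m³/s
w_5 = (20.6 − 12.8)/2 = 3.9 m; q_5 = 0.46 × 0.54 × 3.9 = 0.9688 m³/s
w_6 = (24.6 − 19.1)/2 = 2.75 m; q_6 = 0.27 × 0.29 × 2.75 = 0.2153 m³/s
Stations 1, 7 contribute zero (depth or velocity is 0).
Q = Σ qᵢ = 4.378 m³/s

4.38 m³/s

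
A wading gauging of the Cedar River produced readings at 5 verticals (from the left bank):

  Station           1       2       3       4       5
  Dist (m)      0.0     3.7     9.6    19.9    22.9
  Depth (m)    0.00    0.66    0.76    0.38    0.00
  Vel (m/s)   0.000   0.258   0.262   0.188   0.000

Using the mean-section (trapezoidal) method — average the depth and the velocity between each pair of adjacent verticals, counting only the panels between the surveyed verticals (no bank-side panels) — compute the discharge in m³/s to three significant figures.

2.62 m³/s

Panel 1-2: Δb = 3.7 m, d̄ = (0.00+0.66)/2 = 0.33, v̄ = (0.000+0.258)/2 = 0.129 → q = 3.7×0.33×0.129 = 0.1575 m³/s
Panel 2-3: Δb = 5.9 m, d̄ = (0.66+0.76)/2 = 0.71, v̄ = (0.258+0.262)/2 = 0.26 → q = 5.9×0.71×0.26 = 1.089 m³/s
Panel 3-4: Δb = 10.3 m, d̄ = (0.76+0.38)/2 = 0.57, v̄ = (0.262+0.188)/2 = 0.225 → q = 10.3×0.57×0.225 = 1.321 m³/s
Panel 4-5: Δb = 3 m, d̄ = (0.38+0.00)/2 = 0.19, v̄ = (0.188+0.000)/2 = 0.094 → q = 3×0.19×0.094 = 0.05358 m³/s
Q = Σ q = 2.621 m³/s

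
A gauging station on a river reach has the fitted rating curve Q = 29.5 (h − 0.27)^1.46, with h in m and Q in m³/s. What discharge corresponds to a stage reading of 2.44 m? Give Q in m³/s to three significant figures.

91.4 m³/s

Q = 29.5 × (2.44 − 0.27)^1.46 = 29.5 × 2.17^1.46 = 91.42 m³/s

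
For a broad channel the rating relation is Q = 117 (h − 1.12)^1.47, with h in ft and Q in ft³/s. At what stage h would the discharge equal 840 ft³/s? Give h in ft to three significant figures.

4.94 ft

h − h₀ = (Q/C)^(1/b) = (840/117)^(1/1.47) = 3.823 ft
h = 1.12 + 3.823 = 4.943 ft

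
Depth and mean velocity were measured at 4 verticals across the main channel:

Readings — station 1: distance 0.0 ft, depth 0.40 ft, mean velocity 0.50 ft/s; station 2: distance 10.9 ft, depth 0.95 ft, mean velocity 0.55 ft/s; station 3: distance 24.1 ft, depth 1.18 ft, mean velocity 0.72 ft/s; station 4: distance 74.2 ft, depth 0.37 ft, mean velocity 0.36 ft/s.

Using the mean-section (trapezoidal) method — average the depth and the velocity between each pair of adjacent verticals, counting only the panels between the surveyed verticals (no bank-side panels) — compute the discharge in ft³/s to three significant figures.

33.8 ft³/s

Panel 1-2: Δb = 10.9 ft, d̄ = (0.40+0.95)/2 = 0.675, v̄ = (0.50+0.55)/2 = 0.525 → q = 10.9×0.675×0.525 = 3.863 ft³/s
Panel 2-3: Δb = 13.2 ft, d̄ = (0.95+1.18)/2 = 1.065, v̄ = (0.55+0.72)/2 = 0.635 → q = 13.2×1.065×0.635 = 8.927 ft³/s
Panel 3-4: Δb = 50.1 ft, d̄ = (1.18+0.37)/2 = 0.775, v̄ = (0.72+0.36)/2 = 0.54 → q = 50.1×0.775×0.54 = 20.97 ft³/s
Q = Σ q = 33.76 ft³/s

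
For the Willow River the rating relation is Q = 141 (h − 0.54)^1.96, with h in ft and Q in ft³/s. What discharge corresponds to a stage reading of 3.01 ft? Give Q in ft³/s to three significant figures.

Q = 141 × (3.01 − 0.54)^1.96 = 141 × 2.47^1.96 = 829.7 ft³/s

830 ft³/s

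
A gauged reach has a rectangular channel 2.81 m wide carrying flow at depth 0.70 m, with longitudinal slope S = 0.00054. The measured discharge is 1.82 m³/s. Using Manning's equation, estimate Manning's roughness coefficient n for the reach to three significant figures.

A = b·y = 2.81 × 0.70 = 1.967 m²
P = b + 2y = 2.81 + 2×0.70 = 4.210 m
R = A/P = 1.967/4.210 = 0.4672 m
n = (1/Q)·A·R^(2/3)·S^(1/2) = (1/1.82) × 1.967 × 0.6021 × 0.02324 = 0.01512

0.0151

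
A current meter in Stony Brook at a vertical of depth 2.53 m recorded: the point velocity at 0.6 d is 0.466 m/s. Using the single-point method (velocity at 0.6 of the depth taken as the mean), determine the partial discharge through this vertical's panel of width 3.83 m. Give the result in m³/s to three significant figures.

v̄ = v₀.₆ = 0.466 m/s
q = v̄ × d × w = 0.4660 × 2.53 × 3.83 = 4.515 m³/s

4.52 m³/s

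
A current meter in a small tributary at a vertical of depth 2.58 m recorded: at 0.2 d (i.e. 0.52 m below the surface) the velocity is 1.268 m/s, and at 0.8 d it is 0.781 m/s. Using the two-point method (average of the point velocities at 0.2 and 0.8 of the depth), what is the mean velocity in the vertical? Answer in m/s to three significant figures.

1.02 m/s

v̄ = (1.268 + 0.781) / 2 = 1.025 m/s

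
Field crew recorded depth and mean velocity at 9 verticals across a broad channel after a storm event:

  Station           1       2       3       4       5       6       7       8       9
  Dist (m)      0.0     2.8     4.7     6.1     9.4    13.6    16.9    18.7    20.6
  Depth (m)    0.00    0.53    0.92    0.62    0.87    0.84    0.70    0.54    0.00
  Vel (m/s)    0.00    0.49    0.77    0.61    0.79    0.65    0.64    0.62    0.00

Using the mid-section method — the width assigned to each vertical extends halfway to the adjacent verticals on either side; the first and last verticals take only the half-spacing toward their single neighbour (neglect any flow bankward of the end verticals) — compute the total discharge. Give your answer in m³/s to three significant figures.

9.05 m³/s

w_2 = (4.7 − 0.0)/2 = 2.35 m; q_2 = 0.49 × 0.53 × 2.35 = 0.6103 m³/s
w_3 = (6.1 − 2.8)/2 = 1.65 m; q_3 = 0.77 × 0.92 × 1.65 = 1.169 m³/s
w_4 = (9.4 − 4.7)/2 = 2.35 m; q_4 = 0.61 × 0.62 × 2.35 = 0.8888 m³/s
w_5 = (13.6 − 6.1)/2 = 3.75 m; q_5 = 0.79 × 0.87 × 3.75 = 2.577 m³/s
w_6 = (16.9 − 9.4)/2 = 3.75 m; q_6 = 0.65 × 0.84 × 3.75 = 2.048 m³/s
w_7 = (18.7 − 13.6)/2 = 2.55 m; q_7 = 0.64 × 0.70 × 2.55 = 1.142 m³/s
w_8 = (20.6 − 16.9)/2 = 1.85 m; q_8 = 0.62 × 0.54 × 1.85 = 0.6194 m³/s
Stations 1, 9 contribute zero (depth or velocity is 0).
Q = Σ qᵢ = 9.055 m³/s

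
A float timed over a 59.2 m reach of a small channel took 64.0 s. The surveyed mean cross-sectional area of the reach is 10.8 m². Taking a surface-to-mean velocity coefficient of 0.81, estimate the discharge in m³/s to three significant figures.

v_surface = L / t̄ = 59.2 / 64 = 0.9250 m/s
v_mean = 0.81 × 0.9250 = 0.7493 m/s
Q = A × v_mean = 10.8 × 0.7493 = 8.092 m³/s

8.09 m³/s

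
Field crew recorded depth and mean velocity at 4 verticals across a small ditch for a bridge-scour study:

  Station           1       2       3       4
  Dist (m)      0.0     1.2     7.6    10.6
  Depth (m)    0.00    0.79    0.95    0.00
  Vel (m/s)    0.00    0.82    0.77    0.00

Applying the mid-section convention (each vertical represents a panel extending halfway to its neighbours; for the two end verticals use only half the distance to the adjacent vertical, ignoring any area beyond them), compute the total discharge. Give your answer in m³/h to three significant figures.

w_2 = (7.6 − 0.0)/2 = 3.8 m; q_2 = 0.82 × 0.79 × 3.8 = 2.462 m³/s
w_3 = (10.6 − 1.2)/2 = 4.7 m; q_3 = 0.77 × 0.95 × 4.7 = 3.438 m³/s
Stations 1, 4 contribute zero (depth or velocity is 0).
Q = Σ qᵢ = 5.900 m³/s
= 5.900 × 3600 = 21240 m³/h

21200 m³/h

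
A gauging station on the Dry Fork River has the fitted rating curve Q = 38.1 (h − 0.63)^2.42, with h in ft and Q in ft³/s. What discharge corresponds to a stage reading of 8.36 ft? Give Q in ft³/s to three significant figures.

5370 ft³/s

Q = 38.1 × (8.36 − 0.63)^2.42 = 38.1 × 7.73^2.42 = 5374 ft³/s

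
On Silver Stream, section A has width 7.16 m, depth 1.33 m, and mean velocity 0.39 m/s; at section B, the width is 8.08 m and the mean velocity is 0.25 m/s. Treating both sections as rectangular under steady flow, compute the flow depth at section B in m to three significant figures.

1.84 m

Q = A₁V₁ = (7.16×1.33) × 0.39 = 3.714 m³/s
d₂ = Q/(b₂ V₂) = 3.714/(8.08×0.25) = 1.839 m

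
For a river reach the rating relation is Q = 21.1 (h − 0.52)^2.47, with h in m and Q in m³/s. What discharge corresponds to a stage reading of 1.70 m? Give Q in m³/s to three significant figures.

31.8 m³/s

Q = 21.1 × (1.70 − 0.52)^2.47 = 21.1 × 1.18^2.47 = 31.76 m³/s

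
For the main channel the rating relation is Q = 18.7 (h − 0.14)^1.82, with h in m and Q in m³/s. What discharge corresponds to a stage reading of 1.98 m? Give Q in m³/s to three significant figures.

Q = 18.7 × (1.98 − 0.14)^1.82 = 18.7 × 1.84^1.82 = 56.73 m³/s

56.7 m³/s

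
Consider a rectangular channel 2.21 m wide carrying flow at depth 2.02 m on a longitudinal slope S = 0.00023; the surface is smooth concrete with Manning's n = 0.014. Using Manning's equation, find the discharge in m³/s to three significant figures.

A = b·y = 2.21 × 2.02 = 4.464 m²
P = b + 2y = 2.21 + 2×2.02 = 6.250 m
R = A/P = 4.464/6.250 = 0.7143 m
Q = (1/n)·A·R^(2/3)·S^(1/2) = (1/0.014) × 4.464 × 0.7143^(2/3) × 0.00023^(1/2) = 3.864 m³/s

3.86 m³/s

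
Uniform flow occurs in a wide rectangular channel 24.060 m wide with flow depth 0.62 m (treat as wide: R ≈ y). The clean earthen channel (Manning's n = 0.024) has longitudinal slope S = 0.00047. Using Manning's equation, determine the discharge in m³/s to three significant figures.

9.80 m³/s

A = b·y = 24.060 × 0.62 = 14.92 m²
Wide channel: R ≈ y = 0.62 m
Q = (1/n)·A·R^(2/3)·S^(1/2) = (1/0.024) × 14.92 × 0.6200^(2/3) × 0.00047^(1/2) = 9.798 m³/s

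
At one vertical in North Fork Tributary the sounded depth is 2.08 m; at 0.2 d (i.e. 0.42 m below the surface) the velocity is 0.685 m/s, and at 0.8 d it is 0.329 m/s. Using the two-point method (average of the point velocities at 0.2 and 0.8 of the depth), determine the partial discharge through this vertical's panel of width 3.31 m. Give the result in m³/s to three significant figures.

3.49 m³/s

v̄ = (0.685 + 0.329) / 2 = 0.5070 m/s
q = v̄ × d × w = 0.5070 × 2.08 × 3.31 = 3.491 m³/s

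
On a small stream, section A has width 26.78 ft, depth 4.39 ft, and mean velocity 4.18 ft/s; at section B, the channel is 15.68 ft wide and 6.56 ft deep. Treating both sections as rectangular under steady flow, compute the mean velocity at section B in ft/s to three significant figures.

4.78 ft/s

Q = A₁V₁ = (26.78×4.39) × 4.18 = 491.4 ft³/s
A₂ = 15.68 × 6.56 = 102.9 ft²
V₂ = Q/A₂ = 491.4/102.9 = 4.778 ft/s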